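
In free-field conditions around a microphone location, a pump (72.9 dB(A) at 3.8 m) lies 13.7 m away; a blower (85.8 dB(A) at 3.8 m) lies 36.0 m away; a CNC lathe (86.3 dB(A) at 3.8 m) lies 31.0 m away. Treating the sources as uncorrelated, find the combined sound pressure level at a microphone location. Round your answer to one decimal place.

70.8 dB(A)

Propagate each source to the receiver with L = L_ref − 20·log₁₀(r/r_ref), then add intensities.
pump: 72.9 − 20·log₁₀(13.7/3.8) = 72.9 − 11.14 = 61.76 dB(A).
blower: 85.8 − 20·log₁₀(36.0/3.8) = 85.8 − 19.53 = 66.27 dB(A).
CNC lathe: 86.3 − 20·log₁₀(31.0/3.8) = 86.3 − 18.23 = 68.07 dB(A).
Σ 10^(L/10) = 1.215e+07 → L_total = 10·log₁₀(1.215e+07) = 70.84 dB(A).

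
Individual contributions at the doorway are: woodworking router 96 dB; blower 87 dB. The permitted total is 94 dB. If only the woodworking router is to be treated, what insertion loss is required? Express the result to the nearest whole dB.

3 dB

Fixed contribution from the other source: Σ 10^(L/10) = 10^(87/10) = 5.012e+08 (87.00 dB).
To meet 94 dB overall, the treated woodworking router may contribute at most 10^(94/10) − 5.012e+08 = 2.011e+09, i.e. 93.03 dB.
Required insertion loss = 96 − 93.03 = 2.97 dB.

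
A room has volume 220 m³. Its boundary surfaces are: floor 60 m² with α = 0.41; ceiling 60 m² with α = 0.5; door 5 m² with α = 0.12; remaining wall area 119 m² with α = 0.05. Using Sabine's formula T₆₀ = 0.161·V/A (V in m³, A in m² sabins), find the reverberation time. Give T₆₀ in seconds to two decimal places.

Summing Sᵢαᵢ: 60·0.41 + 60·0.5 + 5·0.12 + 119·0.05 = 61.15 m².
T₆₀ = 0.161 × 220 / 61.15 = 0.579 s.

0.58 s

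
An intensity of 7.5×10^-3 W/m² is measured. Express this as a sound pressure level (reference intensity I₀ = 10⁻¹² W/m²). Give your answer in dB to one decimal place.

98.8 dB

Dividing by I₀ shifts the exponent by 12: I/I₀ = 7.5×10^9.
L = 10·(0.8751 + 9) = 98.75 dB.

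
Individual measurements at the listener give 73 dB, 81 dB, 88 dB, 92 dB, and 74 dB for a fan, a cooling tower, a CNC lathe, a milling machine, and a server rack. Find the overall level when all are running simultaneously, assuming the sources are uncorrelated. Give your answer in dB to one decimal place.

For uncorrelated sources the intensities add, so convert each level to linear form, sum, and take 10·log₁₀ of the total.
Σ 10^(L/10) = 10^(73/10) + 10^(81/10) + 10^(88/10) + 10^(92/10) + 10^(74/10) = 2.387e+09.
L_total = 10·log₁₀(2.387e+09) = 93.78 dB.

93.8 dB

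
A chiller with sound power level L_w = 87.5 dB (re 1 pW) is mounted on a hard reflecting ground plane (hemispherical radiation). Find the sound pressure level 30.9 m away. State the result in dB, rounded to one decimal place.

49.7 dB

Free-field hemispherical radiation: L_p = L_w − 10·log₁₀(2π·r²), r = 30.9 m.
2π·r² = 5999 m², 10·log₁₀ of that is 37.781 dB.
L_p = 87.5 − 37.781 = 49.72 dB.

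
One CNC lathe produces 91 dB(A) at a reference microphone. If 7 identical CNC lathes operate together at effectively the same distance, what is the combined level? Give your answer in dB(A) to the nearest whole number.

With 7 equal, uncorrelated contributions the intensity is 7× that of one unit, giving a rise of 10·log₁₀ 7.
L_total = 91 + 10·log₁₀(7) = 91 + 8.451 = 99.45 dB(A).

99 dB(A)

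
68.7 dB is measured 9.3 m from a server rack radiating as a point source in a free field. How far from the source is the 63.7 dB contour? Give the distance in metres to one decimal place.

16.5 m

The 5.0 dB drop corresponds to a distance ratio of 10^(5.0/20) for a point source.
r₂ = 9.3·10^((68.7−63.7)/20) = 9.3·10^(5.0/20) = 16.54 m.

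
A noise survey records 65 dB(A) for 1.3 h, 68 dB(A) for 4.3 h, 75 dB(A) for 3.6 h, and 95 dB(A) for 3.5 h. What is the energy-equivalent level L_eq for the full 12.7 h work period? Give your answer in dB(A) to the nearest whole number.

89 dB(A)

The energy average is taken in the linear domain: L_eq = 10·log₁₀[(Σ tᵢ·10^(Lᵢ/10))/T], T = 12.7 h.
Σ tᵢ·10^(Lᵢ/10) = 1.3·10^(65/10) + 4.3·10^(68/10) + 3.6·10^(75/10) + 3.5·10^(95/10) = 1.121e+10.
L_eq = 10·log₁₀(1.121e+10/12.7) = 89.46 dB(A).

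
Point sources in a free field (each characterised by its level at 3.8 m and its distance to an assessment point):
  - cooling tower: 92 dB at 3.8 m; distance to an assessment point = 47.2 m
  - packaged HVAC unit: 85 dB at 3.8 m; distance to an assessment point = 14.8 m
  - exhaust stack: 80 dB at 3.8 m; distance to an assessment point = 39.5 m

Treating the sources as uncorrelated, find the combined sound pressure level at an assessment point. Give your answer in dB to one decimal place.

75.1 dB

First find each source's level at the receiver (point-source: −20·log₁₀(r/r_ref)), then combine on an intensity basis.
cooling tower: 92 − 20·log₁₀(47.2/3.8) = 92 − 21.88 = 70.12 dB.
packaged HVAC unit: 85 − 20·log₁₀(14.8/3.8) = 85 − 11.81 = 73.19 dB.
exhaust stack: 80 − 20·log₁₀(39.5/3.8) = 80 − 20.34 = 59.66 dB.
Σ 10^(L/10) = 3.205e+07 → L_total = 10·log₁₀(3.205e+07) = 75.06 dB.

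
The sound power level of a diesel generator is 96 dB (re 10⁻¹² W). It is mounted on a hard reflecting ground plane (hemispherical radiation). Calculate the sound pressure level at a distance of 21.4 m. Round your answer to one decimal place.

61.4 dB

Free-field hemispherical radiation: L_p = L_w − 10·log₁₀(2π·r²), r = 21.4 m.
2π·r² = 2877 m², 10·log₁₀ of that is 34.590 dB.
L_p = 96 − 34.590 = 61.41 dB.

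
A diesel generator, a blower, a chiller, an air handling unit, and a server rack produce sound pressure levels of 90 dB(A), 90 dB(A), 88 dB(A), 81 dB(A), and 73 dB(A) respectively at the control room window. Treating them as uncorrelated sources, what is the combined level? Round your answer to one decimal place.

94.4 dB(A)

Incoherent sources combine by intensity addition: L_total = 10·log₁₀(Σ 10^(L_i/10)).
Σ 10^(L/10) = 10^(90/10) + 10^(90/10) + 10^(88/10) + 10^(81/10) + 10^(73/10) = 2.777e+09.
L_total = 10·log₁₀(2.777e+09) = 94.44 dB(A).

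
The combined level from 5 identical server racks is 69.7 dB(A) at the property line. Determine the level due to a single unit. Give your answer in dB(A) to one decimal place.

62.7 dB(A)

Dividing the total intensity by 5 lowers the level by 10·log₁₀ 5 = 6.990 dB: L₁ = 69.7 − 6.990.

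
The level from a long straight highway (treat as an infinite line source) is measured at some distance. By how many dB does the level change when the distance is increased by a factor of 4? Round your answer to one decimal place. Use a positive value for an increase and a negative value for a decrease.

A line source loses 3 dB per doubling of distance; generally ΔL = −10·log₁₀(r₂/r₁).
ΔL = −10·log₁₀(4) = -6.02 dB.

-6.0 dB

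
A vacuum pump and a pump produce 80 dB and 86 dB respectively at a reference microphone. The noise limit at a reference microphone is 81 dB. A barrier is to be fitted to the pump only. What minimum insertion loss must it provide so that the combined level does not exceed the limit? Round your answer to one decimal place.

11.9 dB

Everything except the pump sums to 10^(80/10) = 1.000e+08 in linear terms, 80.00 dB.
The limit corresponds to 10^(81/10) = 1.259e+08; subtracting the fixed part leaves 2.589e+07 for the pump, i.e. 74.13 dB.
Required insertion loss = 86 − 74.13 = 11.87 dB.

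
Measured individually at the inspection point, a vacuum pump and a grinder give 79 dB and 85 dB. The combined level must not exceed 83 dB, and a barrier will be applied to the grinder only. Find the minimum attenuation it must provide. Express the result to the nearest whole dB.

4 dB

Fixed contribution from the other source: Σ 10^(L/10) = 10^(79/10) = 7.943e+07 (79.00 dB).
The limit corresponds to 10^(83/10) = 1.995e+08; subtracting the fixed part leaves 1.201e+08 for the grinder, i.e. 80.80 dB.
So the grinder must be reduced from 85 to 80.80 dB: IL = 4.20 dB.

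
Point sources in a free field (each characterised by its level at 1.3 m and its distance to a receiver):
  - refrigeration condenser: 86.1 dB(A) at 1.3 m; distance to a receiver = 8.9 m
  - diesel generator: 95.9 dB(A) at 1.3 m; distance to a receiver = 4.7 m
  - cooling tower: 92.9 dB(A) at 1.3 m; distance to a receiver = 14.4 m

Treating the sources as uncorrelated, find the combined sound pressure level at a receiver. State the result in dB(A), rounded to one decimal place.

85.1 dB(A)

First find each source's level at the receiver (point-source: −20·log₁₀(r/r_ref)), then combine on an intensity basis.
refrigeration condenser: 86.1 − 20·log₁₀(8.9/1.3) = 86.1 − 16.71 = 69.39 dB(A).
diesel generator: 95.9 − 20·log₁₀(4.7/1.3) = 95.9 − 11.16 = 84.74 dB(A).
cooling tower: 92.9 − 20·log₁₀(14.4/1.3) = 92.9 − 20.89 = 72.01 dB(A).
Σ 10^(L/10) = 3.222e+08 → L_total = 10·log₁₀(3.222e+08) = 85.08 dB(A).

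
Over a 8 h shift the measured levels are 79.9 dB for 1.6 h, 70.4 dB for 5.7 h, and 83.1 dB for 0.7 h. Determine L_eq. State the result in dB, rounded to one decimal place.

L_eq = 10·log₁₀[(1/T)·Σ tᵢ·10^(Lᵢ/10)] with T = 8 h.
Σ tᵢ·10^(Lᵢ/10) = 1.6·10^(79.9/10) + 5.7·10^(70.4/10) + 0.7·10^(83.1/10) = 3.618e+08.
L_eq = 10·log₁₀(3.618e+08/8) = 76.55 dB.

76.6 dB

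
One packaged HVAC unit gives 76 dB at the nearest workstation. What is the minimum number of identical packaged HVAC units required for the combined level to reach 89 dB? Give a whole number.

20

N identical sources give L₁ + 10·log₁₀ N, so require 10·log₁₀ N ≥ 89 − 76 = 13.0 dB.
N ≥ 10^(13.0/10) = 19.953, so N = 20.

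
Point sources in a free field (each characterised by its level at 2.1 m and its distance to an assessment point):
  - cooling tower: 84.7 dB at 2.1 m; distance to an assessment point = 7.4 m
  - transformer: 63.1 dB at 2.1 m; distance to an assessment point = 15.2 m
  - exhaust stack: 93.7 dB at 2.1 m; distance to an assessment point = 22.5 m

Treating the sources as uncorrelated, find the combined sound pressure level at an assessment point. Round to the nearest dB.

76 dB

Apply inverse-square spreading to bring every level to the receiver, then sum 10^(L/10).
cooling tower: 84.7 − 20·log₁₀(7.4/2.1) = 84.7 − 10.94 = 73.76 dB.
transformer: 63.1 − 20·log₁₀(15.2/2.1) = 63.1 − 17.19 = 45.91 dB.
exhaust stack: 93.7 − 20·log₁₀(22.5/2.1) = 93.7 − 20.60 = 73.10 dB.
Σ 10^(L/10) = 4.423e+07 → L_total = 10·log₁₀(4.423e+07) = 76.46 dB.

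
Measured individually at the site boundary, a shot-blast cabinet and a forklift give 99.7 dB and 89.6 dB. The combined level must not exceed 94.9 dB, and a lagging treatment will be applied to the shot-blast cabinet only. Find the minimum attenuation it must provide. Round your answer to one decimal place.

6.3 dB

Fixed contribution from the other source: Σ 10^(L/10) = 10^(89.6/10) = 9.120e+08 (89.60 dB).
The limit corresponds to 10^(94.9/10) = 3.090e+09; subtracting the fixed part leaves 2.178e+09 for the shot-blast cabinet, i.e. 93.38 dB.
So the shot-blast cabinet must be reduced from 99.7 to 93.38 dB: IL = 6.32 dB.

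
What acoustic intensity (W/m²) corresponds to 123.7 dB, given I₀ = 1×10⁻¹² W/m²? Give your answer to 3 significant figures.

2.34 W/m²

I/I₀ = 10^(123.7/10) = 2.344e+12, so I = 2.344e+12 × 10⁻¹² W/m².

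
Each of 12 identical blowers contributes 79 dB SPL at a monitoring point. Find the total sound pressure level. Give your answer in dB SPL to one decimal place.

89.8 dB SPL

N identical incoherent sources raise the level by 10·log₁₀ N.
L_total = 79 + 10·log₁₀(12) = 79 + 10.792 = 89.79 dB SPL.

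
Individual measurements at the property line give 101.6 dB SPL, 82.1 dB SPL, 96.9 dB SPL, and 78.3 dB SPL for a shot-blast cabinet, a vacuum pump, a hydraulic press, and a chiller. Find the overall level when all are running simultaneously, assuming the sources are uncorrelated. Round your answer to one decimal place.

102.9 dB SPL

Incoherent sources combine by intensity addition: L_total = 10·log₁₀(Σ 10^(L_i/10)).
Σ 10^(L/10) = 10^(101.6/10) + 10^(82.1/10) + 10^(96.9/10) + 10^(78.3/10) = 1.958e+10.
L_total = 10·log₁₀(1.958e+10) = 102.92 dB SPL.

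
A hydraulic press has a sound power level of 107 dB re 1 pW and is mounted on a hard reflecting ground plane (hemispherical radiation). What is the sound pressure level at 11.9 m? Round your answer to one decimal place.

L_p = L_w − 10·log₁₀(2π·r²) with r = 11.9 m.
2π·r² = 889.8 m², 10·log₁₀ of that is 29.493 dB.
L_p = 107 − 29.493 = 77.51 dB.

77.5 dB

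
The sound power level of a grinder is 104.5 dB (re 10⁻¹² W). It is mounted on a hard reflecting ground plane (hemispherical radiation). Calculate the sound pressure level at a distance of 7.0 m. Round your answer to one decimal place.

The power spreads over a hemisphere of area 2π·r², so L_p = L_w − 10·log₁₀(2π·r²).
2π·r² = 307.9 m², 10·log₁₀ of that is 24.884 dB.
L_p = 104.5 − 24.884 = 79.62 dB.

79.6 dB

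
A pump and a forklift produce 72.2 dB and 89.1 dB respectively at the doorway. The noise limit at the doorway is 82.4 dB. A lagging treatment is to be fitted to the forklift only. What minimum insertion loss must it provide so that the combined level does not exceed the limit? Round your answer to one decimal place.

7.1 dB

Fixed contribution from the other source: Σ 10^(L/10) = 10^(72.2/10) = 1.660e+07 (72.20 dB).
To meet 82.4 dB overall, the treated forklift may contribute at most 10^(82.4/10) − 1.660e+07 = 1.572e+08, i.e. 81.96 dB.
Required insertion loss = 89.1 − 81.96 = 7.14 dB.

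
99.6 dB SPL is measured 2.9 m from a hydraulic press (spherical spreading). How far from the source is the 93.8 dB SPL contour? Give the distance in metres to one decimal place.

5.7 m

Point-source spreading drops the level by 20·log₁₀(r₂/r₁); inverting, r₂/r₁ = 10^(ΔL/20).
r₂ = 2.9·10^((99.6−93.8)/20) = 2.9·10^(5.8/20) = 5.65 m.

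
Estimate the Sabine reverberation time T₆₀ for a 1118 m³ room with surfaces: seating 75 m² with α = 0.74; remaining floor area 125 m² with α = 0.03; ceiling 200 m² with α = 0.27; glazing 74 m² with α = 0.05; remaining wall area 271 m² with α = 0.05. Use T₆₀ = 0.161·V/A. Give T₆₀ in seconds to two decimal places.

1.38 s

Total absorption A = 75·0.74 + 125·0.03 + 200·0.27 + 74·0.05 + 271·0.05 = 130.50 m² sabins.
T₆₀ = 0.161 × 1118 / 130.50 = 1.379 s.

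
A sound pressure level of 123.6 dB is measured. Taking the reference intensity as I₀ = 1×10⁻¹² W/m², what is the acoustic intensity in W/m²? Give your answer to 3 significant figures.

I = I₀·10^(L/10) = 10⁻¹² × 10^(123.6/10) = 10^(0.360).

2.29 W/m²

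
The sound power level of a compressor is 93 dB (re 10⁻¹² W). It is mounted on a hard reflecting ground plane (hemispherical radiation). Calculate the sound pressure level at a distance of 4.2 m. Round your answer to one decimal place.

Free-field hemispherical radiation: L_p = L_w − 10·log₁₀(2π·r²), r = 4.2 m.
2π·r² = 110.8 m², 10·log₁₀ of that is 20.447 dB.
L_p = 93 − 20.447 = 72.55 dB.

72.6 dB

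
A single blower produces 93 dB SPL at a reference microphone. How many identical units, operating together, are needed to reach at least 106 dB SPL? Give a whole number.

20

N identical sources give L₁ + 10·log₁₀ N, so require 10·log₁₀ N ≥ 106 − 93 = 13.0 dB.
N ≥ 10^(13.0/10) = 19.953, so N = 20.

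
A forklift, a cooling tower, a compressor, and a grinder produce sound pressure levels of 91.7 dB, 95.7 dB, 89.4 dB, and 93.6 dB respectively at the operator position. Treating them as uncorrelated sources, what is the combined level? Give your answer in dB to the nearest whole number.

Incoherent sources combine by intensity addition: L_total = 10·log₁₀(Σ 10^(L_i/10)).
Σ 10^(L/10) = 10^(91.7/10) + 10^(95.7/10) + 10^(89.4/10) + 10^(93.6/10) = 8.356e+09.
L_total = 10·log₁₀(8.356e+09) = 99.22 dB.

99 dB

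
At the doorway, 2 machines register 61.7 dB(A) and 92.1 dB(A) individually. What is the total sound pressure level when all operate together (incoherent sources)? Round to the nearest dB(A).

92 dB(A)

For uncorrelated sources the intensities add, so convert each level to linear form, sum, and take 10·log₁₀ of the total.
Σ 10^(L/10) = 10^(61.7/10) + 10^(92.1/10) = 1.623e+09.
L_total = 10·log₁₀(1.623e+09) = 92.10 dB(A).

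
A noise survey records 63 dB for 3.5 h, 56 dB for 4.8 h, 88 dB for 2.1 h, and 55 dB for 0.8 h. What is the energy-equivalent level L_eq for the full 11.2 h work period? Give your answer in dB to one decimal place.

80.8 dB

The energy average is taken in the linear domain: L_eq = 10·log₁₀[(Σ tᵢ·10^(Lᵢ/10))/T], T = 11.2 h.
Σ tᵢ·10^(Lᵢ/10) = 3.5·10^(63/10) + 4.8·10^(56/10) + 2.1·10^(88/10) + 0.8·10^(55/10) = 1.334e+09.
L_eq = 10·log₁₀(1.334e+09/11.2) = 80.76 dB.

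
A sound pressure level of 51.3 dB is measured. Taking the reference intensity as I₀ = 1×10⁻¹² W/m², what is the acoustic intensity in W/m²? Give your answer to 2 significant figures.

1.3e-07 W/m²

I = I₀·10^(L/10) = 10⁻¹² × 10^(51.3/10) = 10^(-6.870).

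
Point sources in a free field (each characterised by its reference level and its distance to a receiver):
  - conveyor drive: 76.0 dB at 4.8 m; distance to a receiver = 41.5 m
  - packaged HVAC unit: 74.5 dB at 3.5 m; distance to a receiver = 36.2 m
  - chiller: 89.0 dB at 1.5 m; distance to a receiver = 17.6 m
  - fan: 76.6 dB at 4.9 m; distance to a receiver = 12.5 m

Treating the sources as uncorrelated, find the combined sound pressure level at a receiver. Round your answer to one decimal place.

71.3 dB

First find each source's level at the receiver (point-source: −20·log₁₀(r/r_ref)), then combine on an intensity basis.
conveyor drive: 76.0 − 20·log₁₀(41.5/4.8) = 76.0 − 18.74 = 57.26 dB.
packaged HVAC unit: 74.5 − 20·log₁₀(36.2/3.5) = 74.5 − 20.29 = 54.21 dB.
chiller: 89.0 − 20·log₁₀(17.6/1.5) = 89.0 − 21.39 = 67.61 dB.
fan: 76.6 − 20·log₁₀(12.5/4.9) = 76.6 − 8.13 = 68.47 dB.
Σ 10^(L/10) = 1.359e+07 → L_total = 10·log₁₀(1.359e+07) = 71.33 dB.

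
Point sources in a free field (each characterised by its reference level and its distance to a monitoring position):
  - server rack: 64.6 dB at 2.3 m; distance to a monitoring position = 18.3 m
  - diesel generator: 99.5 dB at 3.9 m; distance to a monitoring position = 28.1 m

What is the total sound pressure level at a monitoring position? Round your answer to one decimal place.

First find each source's level at the receiver (point-source: −20·log₁₀(r/r_ref)), then combine on an intensity basis.
server rack: 64.6 − 20·log₁₀(18.3/2.3) = 64.6 − 18.01 = 46.59 dB.
diesel generator: 99.5 − 20·log₁₀(28.1/3.9) = 99.5 − 17.15 = 82.35 dB.
Σ 10^(L/10) = 1.717e+08 → L_total = 10·log₁₀(1.717e+08) = 82.35 dB.

82.3 dB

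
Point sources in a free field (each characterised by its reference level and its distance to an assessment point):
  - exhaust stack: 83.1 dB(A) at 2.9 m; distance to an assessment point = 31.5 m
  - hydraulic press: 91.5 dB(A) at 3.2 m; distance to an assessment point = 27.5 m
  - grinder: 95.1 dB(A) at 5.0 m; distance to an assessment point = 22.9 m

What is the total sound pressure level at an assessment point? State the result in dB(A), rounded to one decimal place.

82.4 dB(A)

Propagate each source to the receiver with L = L_ref − 20·log₁₀(r/r_ref), then add intensities.
exhaust stack: 83.1 − 20·log₁₀(31.5/2.9) = 83.1 − 20.72 = 62.38 dB(A).
hydraulic press: 91.5 − 20·log₁₀(27.5/3.2) = 91.5 − 18.68 = 72.82 dB(A).
grinder: 95.1 − 20·log₁₀(22.9/5.0) = 95.1 − 13.22 = 81.88 dB(A).
Σ 10^(L/10) = 1.751e+08 → L_total = 10·log₁₀(1.751e+08) = 82.43 dB(A).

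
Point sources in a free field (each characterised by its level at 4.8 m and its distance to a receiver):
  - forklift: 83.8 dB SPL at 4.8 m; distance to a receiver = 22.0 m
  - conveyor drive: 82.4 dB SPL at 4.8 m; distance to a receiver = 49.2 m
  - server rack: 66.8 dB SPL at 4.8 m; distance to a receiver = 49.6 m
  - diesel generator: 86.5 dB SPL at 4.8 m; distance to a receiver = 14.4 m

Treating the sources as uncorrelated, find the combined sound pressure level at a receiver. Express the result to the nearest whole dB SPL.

78 dB SPL

Apply inverse-square spreading to bring every level to the receiver, then sum 10^(L/10).
forklift: 83.8 − 20·log₁₀(22.0/4.8) = 83.8 − 13.22 = 70.58 dB SPL.
conveyor drive: 82.4 − 20·log₁₀(49.2/4.8) = 82.4 − 20.21 = 62.19 dB SPL.
server rack: 66.8 − 20·log₁₀(49.6/4.8) = 66.8 − 20.28 = 46.52 dB SPL.
diesel generator: 86.5 − 20·log₁₀(14.4/4.8) = 86.5 − 9.54 = 76.96 dB SPL.
Σ 10^(L/10) = 6.275e+07 → L_total = 10·log₁₀(6.275e+07) = 77.98 dB SPL.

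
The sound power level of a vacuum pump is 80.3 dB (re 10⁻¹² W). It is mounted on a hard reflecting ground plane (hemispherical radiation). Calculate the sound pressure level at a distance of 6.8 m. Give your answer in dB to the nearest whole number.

L_p = L_w − 10·log₁₀(2π·r²) with r = 6.8 m.
2π·r² = 290.5 m², 10·log₁₀ of that is 24.632 dB.
L_p = 80.3 − 24.632 = 55.67 dB.

56 dB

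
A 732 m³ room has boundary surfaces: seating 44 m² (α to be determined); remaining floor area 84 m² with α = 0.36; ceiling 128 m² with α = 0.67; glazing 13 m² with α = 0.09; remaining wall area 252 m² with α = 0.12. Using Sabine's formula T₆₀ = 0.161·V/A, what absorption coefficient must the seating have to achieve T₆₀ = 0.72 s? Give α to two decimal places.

From T₆₀ = 0.161·V/A, the target T₆₀ = 0.72 s needs A = 0.161·732/0.72 = 163.68 m².
Absorption from the other surfaces = 84·0.36 + 128·0.67 + 13·0.09 + 252·0.12 = 147.41 m², so the seating must supply 16.27 m² over 44 m².
α = 16.27/44 = 0.370.

0.37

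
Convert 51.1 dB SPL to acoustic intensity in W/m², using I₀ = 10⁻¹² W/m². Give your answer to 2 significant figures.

1.3e-07 W/m²

L = 10·log₁₀(I/I₀) ⇒ I = I₀·10^(L/10) = 10⁻¹² × 10^5.11.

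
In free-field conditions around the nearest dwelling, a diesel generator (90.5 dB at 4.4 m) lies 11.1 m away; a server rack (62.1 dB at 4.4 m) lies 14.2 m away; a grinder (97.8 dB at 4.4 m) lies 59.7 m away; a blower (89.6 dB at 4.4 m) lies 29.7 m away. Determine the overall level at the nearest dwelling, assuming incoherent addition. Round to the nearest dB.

84 dB

Propagate each source to the receiver with L = L_ref − 20·log₁₀(r/r_ref), then add intensities.
diesel generator: 90.5 − 20·log₁₀(11.1/4.4) = 90.5 − 8.04 = 82.46 dB.
server rack: 62.1 − 20·log₁₀(14.2/4.4) = 62.1 − 10.18 = 51.92 dB.
grinder: 97.8 − 20·log₁₀(59.7/4.4) = 97.8 − 22.65 = 75.15 dB.
blower: 89.6 − 20·log₁₀(29.7/4.4) = 89.6 − 16.59 = 73.01 dB.
Σ 10^(L/10) = 2.292e+08 → L_total = 10·log₁₀(2.292e+08) = 83.60 dB.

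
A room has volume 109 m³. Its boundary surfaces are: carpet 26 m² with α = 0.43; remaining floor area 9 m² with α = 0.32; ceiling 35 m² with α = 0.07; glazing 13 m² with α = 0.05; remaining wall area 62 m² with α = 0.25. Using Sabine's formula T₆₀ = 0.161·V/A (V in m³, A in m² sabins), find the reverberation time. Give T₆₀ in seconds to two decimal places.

Summing Sᵢαᵢ: 26·0.43 + 9·0.32 + 35·0.07 + 13·0.05 + 62·0.25 = 32.66 m².
T₆₀ = 0.161 × 109 / 32.66 = 0.537 s.

0.54 s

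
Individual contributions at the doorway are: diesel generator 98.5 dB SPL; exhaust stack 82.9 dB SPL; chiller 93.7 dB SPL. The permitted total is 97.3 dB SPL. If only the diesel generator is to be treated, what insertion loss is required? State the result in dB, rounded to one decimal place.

4.0 dB

The untreated sources together contribute 10^(82.9/10) + 10^(93.7/10) = 2.539e+09, i.e. 94.05 dB SPL.
The limit corresponds to 10^(97.3/10) = 5.370e+09; subtracting the fixed part leaves 2.831e+09 for the diesel generator, i.e. 94.52 dB SPL.
So the diesel generator must be reduced from 98.5 to 94.52 dB SPL: IL = 3.98 dB.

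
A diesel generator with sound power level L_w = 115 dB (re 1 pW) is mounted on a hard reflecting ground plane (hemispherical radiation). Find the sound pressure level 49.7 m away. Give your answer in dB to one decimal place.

Free-field hemispherical radiation: L_p = L_w − 10·log₁₀(2π·r²), r = 49.7 m.
2π·r² = 1.552e+04 m², 10·log₁₀ of that is 41.909 dB.
L_p = 115 − 41.909 = 73.09 dB.

73.1 dB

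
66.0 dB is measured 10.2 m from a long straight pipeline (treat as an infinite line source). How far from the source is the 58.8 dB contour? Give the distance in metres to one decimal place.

53.5 m

For a line source L₁ − L₂ = 10·log₁₀(r₂/r₁), so r₂ = r₁·10^((L₁−L₂)/10).
r₂ = 10.2·10^((66.0−58.8)/10) = 10.2·10^(7.2/10) = 53.53 m.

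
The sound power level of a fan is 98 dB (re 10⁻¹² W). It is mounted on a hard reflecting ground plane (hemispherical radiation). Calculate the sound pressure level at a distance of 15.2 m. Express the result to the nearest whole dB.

66 dB

The power spreads over a hemisphere of area 2π·r², so L_p = L_w − 10·log₁₀(2π·r²).
2π·r² = 1452 m², 10·log₁₀ of that is 31.619 dB.
L_p = 98 − 31.619 = 66.38 dB.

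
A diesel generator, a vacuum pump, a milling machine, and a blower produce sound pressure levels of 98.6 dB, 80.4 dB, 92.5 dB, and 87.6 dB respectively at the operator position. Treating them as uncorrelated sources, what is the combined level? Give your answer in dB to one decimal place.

For uncorrelated sources the intensities add, so convert each level to linear form, sum, and take 10·log₁₀ of the total.
Σ 10^(L/10) = 10^(98.6/10) + 10^(80.4/10) + 10^(92.5/10) + 10^(87.6/10) = 9.708e+09.
L_total = 10·log₁₀(9.708e+09) = 99.87 dB.

99.9 dB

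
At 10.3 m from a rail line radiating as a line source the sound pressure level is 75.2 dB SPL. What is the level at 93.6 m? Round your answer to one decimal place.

65.6 dB SPL

Line-source attenuation: ΔL = 10·log₁₀(r₂/r₁) = 10·log₁₀(93.6/10.3) = 9.584 dB.
L₂ = 75.2 − 10·log₁₀(93.6/10.3) = 75.2 − 9.584 = 65.62 dB SPL.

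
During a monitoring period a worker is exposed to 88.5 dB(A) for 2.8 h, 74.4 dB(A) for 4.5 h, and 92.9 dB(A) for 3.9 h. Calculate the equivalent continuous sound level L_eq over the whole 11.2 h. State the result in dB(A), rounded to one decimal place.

Weight each interval's intensity by its duration and average over T = 11.2 h:
Σ tᵢ·10^(Lᵢ/10) = 2.8·10^(88.5/10) + 4.5·10^(74.4/10) + 3.9·10^(92.9/10) = 9.711e+09.
L_eq = 10·log₁₀(9.711e+09/11.2) = 89.38 dB(A).

89.4 dB(A)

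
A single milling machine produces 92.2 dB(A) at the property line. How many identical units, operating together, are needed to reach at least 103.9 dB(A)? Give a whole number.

N identical sources give L₁ + 10·log₁₀ N, so require 10·log₁₀ N ≥ 103.9 − 92.2 = 11.7 dB.
N ≥ 10^(11.7/10) = 14.791, so N = 15.

15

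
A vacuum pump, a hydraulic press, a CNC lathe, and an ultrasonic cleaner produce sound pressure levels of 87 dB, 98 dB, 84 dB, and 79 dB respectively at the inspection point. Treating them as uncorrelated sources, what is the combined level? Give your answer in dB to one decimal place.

Incoherent sources combine by intensity addition: L_total = 10·log₁₀(Σ 10^(L_i/10)).
Σ 10^(L/10) = 10^(87/10) + 10^(98/10) + 10^(84/10) + 10^(79/10) = 7.141e+09.
L_total = 10·log₁₀(7.141e+09) = 98.54 dB.

98.5 dB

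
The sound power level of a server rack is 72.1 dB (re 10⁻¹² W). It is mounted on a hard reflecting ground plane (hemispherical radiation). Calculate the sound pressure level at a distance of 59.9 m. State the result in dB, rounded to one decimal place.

Free-field hemispherical radiation: L_p = L_w − 10·log₁₀(2π·r²), r = 59.9 m.
2π·r² = 2.254e+04 m², 10·log₁₀ of that is 43.530 dB.
L_p = 72.1 − 43.530 = 28.57 dB.

28.6 dB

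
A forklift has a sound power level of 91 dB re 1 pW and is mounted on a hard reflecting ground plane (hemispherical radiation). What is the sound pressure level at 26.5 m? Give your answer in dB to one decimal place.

54.6 dB

L_p = L_w − 10·log₁₀(2π·r²) with r = 26.5 m.
2π·r² = 4412 m², 10·log₁₀ of that is 36.447 dB.
L_p = 91 − 36.447 = 54.55 dB.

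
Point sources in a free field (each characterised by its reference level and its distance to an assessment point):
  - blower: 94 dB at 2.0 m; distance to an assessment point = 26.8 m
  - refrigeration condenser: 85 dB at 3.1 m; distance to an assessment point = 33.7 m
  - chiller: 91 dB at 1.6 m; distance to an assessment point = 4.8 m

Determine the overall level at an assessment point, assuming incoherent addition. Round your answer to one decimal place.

Apply inverse-square spreading to bring every level to the receiver, then sum 10^(L/10).
blower: 94 − 20·log₁₀(26.8/2.0) = 94 − 22.54 = 71.46 dB.
refrigeration condenser: 85 − 20·log₁₀(33.7/3.1) = 85 − 20.73 = 64.27 dB.
chiller: 91 − 20·log₁₀(4.8/1.6) = 91 − 9.54 = 81.46 dB.
Σ 10^(L/10) = 1.565e+08 → L_total = 10·log₁₀(1.565e+08) = 81.95 dB.

81.9 dB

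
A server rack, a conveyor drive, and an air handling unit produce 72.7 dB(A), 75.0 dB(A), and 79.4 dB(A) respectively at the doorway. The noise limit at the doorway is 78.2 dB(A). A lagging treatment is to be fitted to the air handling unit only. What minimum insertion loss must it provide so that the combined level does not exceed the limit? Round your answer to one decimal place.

The untreated sources together contribute 10^(72.7/10) + 10^(75.0/10) = 5.024e+07, i.e. 77.01 dB(A).
To meet 78.2 dB(A) overall, the treated air handling unit may contribute at most 10^(78.2/10) − 5.024e+07 = 1.583e+07, i.e. 71.99 dB(A).
So the air handling unit must be reduced from 79.4 to 71.99 dB(A): IL = 7.41 dB.

7.4 dB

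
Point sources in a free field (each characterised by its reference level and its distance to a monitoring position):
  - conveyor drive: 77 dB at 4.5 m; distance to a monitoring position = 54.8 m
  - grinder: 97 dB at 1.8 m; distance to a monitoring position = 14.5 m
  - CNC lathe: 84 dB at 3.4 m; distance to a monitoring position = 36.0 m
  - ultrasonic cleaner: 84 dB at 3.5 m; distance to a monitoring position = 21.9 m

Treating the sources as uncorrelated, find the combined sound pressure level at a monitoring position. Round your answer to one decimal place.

79.4 dB

Propagate each source to the receiver with L = L_ref − 20·log₁₀(r/r_ref), then add intensities.
conveyor drive: 77 − 20·log₁₀(54.8/4.5) = 77 − 21.71 = 55.29 dB.
grinder: 97 − 20·log₁₀(14.5/1.8) = 97 − 18.12 = 78.88 dB.
CNC lathe: 84 − 20·log₁₀(36.0/3.4) = 84 − 20.50 = 63.50 dB.
ultrasonic cleaner: 84 − 20·log₁₀(21.9/3.5) = 84 − 15.93 = 68.07 dB.
Σ 10^(L/10) = 8.623e+07 → L_total = 10·log₁₀(8.623e+07) = 79.36 dB.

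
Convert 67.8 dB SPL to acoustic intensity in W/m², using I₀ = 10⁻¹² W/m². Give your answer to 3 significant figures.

I/I₀ = 10^(67.8/10) = 6.026e+06, so I = 6.026e+06 × 10⁻¹² W/m².

6.03e-06 W/m²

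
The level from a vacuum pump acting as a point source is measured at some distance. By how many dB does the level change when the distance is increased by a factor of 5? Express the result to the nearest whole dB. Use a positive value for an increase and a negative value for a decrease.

-14 dB

With spherical spreading the level changes by −20·log₁₀(r₂/r₁).
ΔL = −20·log₁₀(5) = -13.98 dB.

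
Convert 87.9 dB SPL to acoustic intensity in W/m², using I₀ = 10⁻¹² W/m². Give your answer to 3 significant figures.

0.000617 W/m²

I = I₀·10^(L/10) = 10⁻¹² × 10^(87.9/10) = 10^(-3.210).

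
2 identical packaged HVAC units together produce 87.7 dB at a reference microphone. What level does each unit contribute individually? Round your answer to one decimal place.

84.7 dB

2 equal contributions raise the level by 10·log₁₀ 2 = 3.010 dB, so each unit alone gives 87.7 − 3.010.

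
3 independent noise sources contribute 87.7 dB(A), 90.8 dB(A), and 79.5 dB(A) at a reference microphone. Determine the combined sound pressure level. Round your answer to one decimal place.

For uncorrelated sources the intensities add, so convert each level to linear form, sum, and take 10·log₁₀ of the total.
Σ 10^(L/10) = 10^(87.7/10) + 10^(90.8/10) + 10^(79.5/10) = 1.880e+09.
L_total = 10·log₁₀(1.880e+09) = 92.74 dB(A).

92.7 dB(A)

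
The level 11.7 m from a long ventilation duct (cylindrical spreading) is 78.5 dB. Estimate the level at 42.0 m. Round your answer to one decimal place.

Line-source attenuation: ΔL = 10·log₁₀(r₂/r₁) = 10·log₁₀(42.0/11.7) = 5.551 dB.
L₂ = 78.5 − 10·log₁₀(42.0/11.7) = 78.5 − 5.551 = 72.95 dB.

72.9 dB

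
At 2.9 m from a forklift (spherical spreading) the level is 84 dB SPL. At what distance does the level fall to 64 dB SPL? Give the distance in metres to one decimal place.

29.0 m

The 20.0 dB drop corresponds to a distance ratio of 10^(20.0/20) for a point source.
r₂ = 2.9·10^((84−64)/20) = 2.9·10^(20.0/20) = 29.00 m.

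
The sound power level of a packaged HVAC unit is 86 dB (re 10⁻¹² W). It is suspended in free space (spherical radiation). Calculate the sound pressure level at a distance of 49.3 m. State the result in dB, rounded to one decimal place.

41.2 dB

Free-field spherical radiation: L_p = L_w − 10·log₁₀(4π·r²), r = 49.3 m.
4π·r² = 3.054e+04 m², 10·log₁₀ of that is 44.849 dB.
L_p = 86 − 44.849 = 41.15 dB.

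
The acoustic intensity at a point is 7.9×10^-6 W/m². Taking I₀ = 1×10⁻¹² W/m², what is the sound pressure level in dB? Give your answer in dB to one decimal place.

Dividing by I₀ shifts the exponent by 12: I/I₀ = 7.9×10^6.
L = 10·(0.8976 + 6) = 68.98 dB.

69.0 dB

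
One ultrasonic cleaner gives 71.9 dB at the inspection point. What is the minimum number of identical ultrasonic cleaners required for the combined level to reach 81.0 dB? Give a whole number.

9

Need L₁ + 10·log₁₀ N ≥ 81.0, i.e. log₁₀ N ≥ 0.91.
N ≥ 10^(9.1/10) = 8.128, so N = 9.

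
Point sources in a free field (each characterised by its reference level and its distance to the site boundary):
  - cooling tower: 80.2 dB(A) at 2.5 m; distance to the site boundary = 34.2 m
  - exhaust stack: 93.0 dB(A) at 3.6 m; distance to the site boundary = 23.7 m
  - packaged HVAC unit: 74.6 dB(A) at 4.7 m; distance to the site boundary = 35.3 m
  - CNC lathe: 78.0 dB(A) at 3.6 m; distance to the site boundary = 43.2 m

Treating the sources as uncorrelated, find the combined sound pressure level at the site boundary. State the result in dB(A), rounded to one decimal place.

Apply inverse-square spreading to bring every level to the receiver, then sum 10^(L/10).
cooling tower: 80.2 − 20·log₁₀(34.2/2.5) = 80.2 − 22.72 = 57.48 dB(A).
exhaust stack: 93.0 − 20·log₁₀(23.7/3.6) = 93.0 − 16.37 = 76.63 dB(A).
packaged HVAC unit: 74.6 − 20·log₁₀(35.3/4.7) = 74.6 − 17.51 = 57.09 dB(A).
CNC lathe: 78.0 − 20·log₁₀(43.2/3.6) = 78.0 − 21.58 = 56.42 dB(A).
Σ 10^(L/10) = 4.755e+07 → L_total = 10·log₁₀(4.755e+07) = 76.77 dB(A).

76.8 dB(A)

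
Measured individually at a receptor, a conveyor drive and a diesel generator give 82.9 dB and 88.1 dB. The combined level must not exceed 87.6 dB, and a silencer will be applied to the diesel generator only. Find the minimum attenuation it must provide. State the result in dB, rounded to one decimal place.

Fixed contribution from the other source: Σ 10^(L/10) = 10^(82.9/10) = 1.950e+08 (82.90 dB).
The limit corresponds to 10^(87.6/10) = 5.754e+08; subtracting the fixed part leaves 3.805e+08 for the diesel generator, i.e. 85.80 dB.
So the diesel generator must be reduced from 88.1 to 85.80 dB: IL = 2.30 dB.

2.3 dB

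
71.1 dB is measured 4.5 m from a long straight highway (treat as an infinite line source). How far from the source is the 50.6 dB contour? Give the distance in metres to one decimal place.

504.9 m

For a line source L₁ − L₂ = 10·log₁₀(r₂/r₁), so r₂ = r₁·10^((L₁−L₂)/10).
r₂ = 4.5·10^((71.1−50.6)/10) = 4.5·10^(20.5/10) = 504.91 m.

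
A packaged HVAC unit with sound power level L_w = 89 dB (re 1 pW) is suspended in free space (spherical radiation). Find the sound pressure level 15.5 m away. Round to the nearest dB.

54 dB

The power spreads over a sphere of area 4π·r², so L_p = L_w − 10·log₁₀(4π·r²).
4π·r² = 3019 m², 10·log₁₀ of that is 34.799 dB.
L_p = 89 − 34.799 = 54.20 dB.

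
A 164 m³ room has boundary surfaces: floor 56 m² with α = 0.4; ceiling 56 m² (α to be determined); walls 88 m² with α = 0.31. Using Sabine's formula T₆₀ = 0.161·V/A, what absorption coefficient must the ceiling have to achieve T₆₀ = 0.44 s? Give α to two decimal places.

A = 0.161·V/T₆₀ = 0.161·164/0.44 = 60.01 m² sabins.
Absorption from the other surfaces = 56·0.4 + 88·0.31 = 49.68 m², so the ceiling must supply 10.33 m² over 56 m².
α = 10.33/56 = 0.184.

0.18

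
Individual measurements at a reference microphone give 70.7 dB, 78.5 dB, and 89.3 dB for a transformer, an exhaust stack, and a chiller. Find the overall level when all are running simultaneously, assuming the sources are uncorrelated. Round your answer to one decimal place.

Incoherent sources combine by intensity addition: L_total = 10·log₁₀(Σ 10^(L_i/10)).
Σ 10^(L/10) = 10^(70.7/10) + 10^(78.5/10) + 10^(89.3/10) = 9.337e+08.
L_total = 10·log₁₀(9.337e+08) = 89.70 dB.

89.7 dB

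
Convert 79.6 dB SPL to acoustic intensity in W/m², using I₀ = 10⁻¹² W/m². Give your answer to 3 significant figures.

L = 10·log₁₀(I/I₀) ⇒ I = I₀·10^(L/10) = 10⁻¹² × 10^7.96.

9.12e-05 W/m²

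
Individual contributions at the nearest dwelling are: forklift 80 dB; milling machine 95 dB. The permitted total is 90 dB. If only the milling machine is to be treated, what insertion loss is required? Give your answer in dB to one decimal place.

Fixed contribution from the other source: Σ 10^(L/10) = 10^(80/10) = 1.000e+08 (80.00 dB).
To meet 90 dB overall, the treated milling machine may contribute at most 10^(90/10) − 1.000e+08 = 9.000e+08, i.e. 89.54 dB.
Required insertion loss = 95 − 89.54 = 5.46 dB.

5.5 dB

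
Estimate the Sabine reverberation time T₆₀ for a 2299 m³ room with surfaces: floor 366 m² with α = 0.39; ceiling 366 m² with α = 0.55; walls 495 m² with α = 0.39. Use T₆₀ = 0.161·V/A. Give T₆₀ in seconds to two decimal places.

0.69 s

A = Σ Sᵢαᵢ = 366·0.39 + 366·0.55 + 495·0.39 = 537.09 m².
T₆₀ = 0.161·V/A = 0.161·2299/537.09 = 0.689 s.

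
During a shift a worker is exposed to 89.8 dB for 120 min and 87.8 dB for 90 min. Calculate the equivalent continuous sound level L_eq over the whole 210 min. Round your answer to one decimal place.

89.1 dB

Weight each interval's intensity by its duration and average over T = 210 min:
Σ tᵢ·10^(Lᵢ/10) = 120·10^(89.8/10) + 90·10^(87.8/10) = 1.688e+11.
L_eq = 10·log₁₀(1.688e+11/210) = 89.05 dB.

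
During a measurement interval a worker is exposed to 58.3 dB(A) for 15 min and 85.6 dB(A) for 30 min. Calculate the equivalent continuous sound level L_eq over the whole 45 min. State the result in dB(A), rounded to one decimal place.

83.8 dB(A)

Weight each interval's intensity by its duration and average over T = 45 min:
Σ tᵢ·10^(Lᵢ/10) = 15·10^(58.3/10) + 30·10^(85.6/10) = 1.090e+10.
L_eq = 10·log₁₀(1.090e+10/45) = 83.84 dB(A).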